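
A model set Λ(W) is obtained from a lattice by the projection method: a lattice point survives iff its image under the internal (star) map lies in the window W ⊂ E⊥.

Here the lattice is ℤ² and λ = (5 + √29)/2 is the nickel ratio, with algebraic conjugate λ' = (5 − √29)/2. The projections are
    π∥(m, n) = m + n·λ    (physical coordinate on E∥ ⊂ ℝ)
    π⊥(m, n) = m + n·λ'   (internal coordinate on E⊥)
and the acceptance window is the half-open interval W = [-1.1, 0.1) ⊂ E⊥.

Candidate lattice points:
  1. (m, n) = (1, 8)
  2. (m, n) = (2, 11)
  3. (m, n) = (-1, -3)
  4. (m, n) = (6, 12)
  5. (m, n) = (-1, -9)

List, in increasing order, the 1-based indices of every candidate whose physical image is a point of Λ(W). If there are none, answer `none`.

λ' = (5−√29)/2 ≈ -0.19258.
candidate 1: (m,n)=(1,8) → π∥ = 1+8·λ ≈ 42.54066, π⊥ = 1+8·λ' ≈ -0.54066 ∈ [-1.1, 0.1) ⇒ IN Λ
candidate 2: (m,n)=(2,11) → π∥ = 2+11·λ ≈ 59.11841, π⊥ = 2+11·λ' ≈ -0.11841 ∈ [-1.1, 0.1) ⇒ IN Λ
candidate 3: (m,n)=(-1,-3) → π∥ = -1-3·λ ≈ -16.57775, π⊥ = -1-3·λ' ≈ -0.42225 ∈ [-1.1, 0.1) ⇒ IN Λ
candidate 4: (m,n)=(6,12) → π∥ = 6+12·λ ≈ 68.31099, π⊥ = 6+12·λ' ≈ 3.68901 ∉ [-1.1, 0.1) ⇒ out
candidate 5: (m,n)=(-1,-9) → π∥ = -1-9·λ ≈ -47.73324, π⊥ = -1-9·λ' ≈ 0.73324 ∉ [-1.1, 0.1) ⇒ out

1, 2, 3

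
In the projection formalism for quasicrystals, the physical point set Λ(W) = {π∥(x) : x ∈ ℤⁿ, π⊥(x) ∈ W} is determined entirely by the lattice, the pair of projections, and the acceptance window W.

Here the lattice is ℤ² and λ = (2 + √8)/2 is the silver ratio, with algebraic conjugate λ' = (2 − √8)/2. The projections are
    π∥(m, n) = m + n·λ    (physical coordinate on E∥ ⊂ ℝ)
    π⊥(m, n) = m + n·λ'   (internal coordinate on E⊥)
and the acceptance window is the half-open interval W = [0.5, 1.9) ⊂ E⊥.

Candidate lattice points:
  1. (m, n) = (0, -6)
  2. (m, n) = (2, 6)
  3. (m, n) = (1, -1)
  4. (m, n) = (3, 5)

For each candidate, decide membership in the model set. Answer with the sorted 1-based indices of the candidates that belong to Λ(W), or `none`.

3, 4

Numerically λ ≈ 2.4142 and λ' = −1/λ ≈ -0.4142.
[1] lift (0,-6): star map gives 2.4853; window check 0.5 ≤ 2.4853 < 1.9 is false → out
[2] lift (2,6): star map gives -0.4853; window check 0.5 ≤ -0.4853 < 1.9 is false → out
[3] lift (1,-1): star map gives 1.4142; window check 0.5 ≤ 1.4142 < 1.9 is true → IN Λ
[4] lift (3,5): star map gives 0.9289; window check 0.5 ≤ 0.9289 < 1.9 is true → IN Λ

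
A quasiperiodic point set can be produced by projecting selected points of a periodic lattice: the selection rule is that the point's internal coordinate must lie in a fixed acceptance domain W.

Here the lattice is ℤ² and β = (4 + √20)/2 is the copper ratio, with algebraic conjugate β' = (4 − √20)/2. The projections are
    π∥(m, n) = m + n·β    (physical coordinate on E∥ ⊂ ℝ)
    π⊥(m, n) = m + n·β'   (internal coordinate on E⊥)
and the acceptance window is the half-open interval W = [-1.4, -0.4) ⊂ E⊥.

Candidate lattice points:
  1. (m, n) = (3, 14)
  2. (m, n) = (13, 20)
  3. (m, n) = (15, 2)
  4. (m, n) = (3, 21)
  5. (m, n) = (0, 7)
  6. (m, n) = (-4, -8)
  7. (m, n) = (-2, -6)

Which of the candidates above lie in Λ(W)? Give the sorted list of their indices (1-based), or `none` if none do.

7

Compute β' = (4−√20)/2 = -0.236068, so π⊥(m,n) = m -0.236068·n.
#1 (3,14): internal coord 3 + (14)·β' = -0.304952; -0.304952 ∉ [-1.4, -0.4) → out
#2 (13,20): internal coord 13 + (20)·β' = +8.278640; +8.278640 ∉ [-1.4, -0.4) → out
#3 (15,2): internal coord 15 + (2)·β' = +14.527864; +14.527864 ∉ [-1.4, -0.4) → out
#4 (3,21): internal coord 3 + (21)·β' = -1.957428; -1.957428 ∉ [-1.4, -0.4) → out
#5 (0,7): internal coord 0 + (7)·β' = -1.652476; -1.652476 ∉ [-1.4, -0.4) → out
#6 (-4,-8): internal coord -4 + (-8)·β' = -2.111456; -2.111456 ∉ [-1.4, -0.4) → out
#7 (-2,-6): internal coord -2 + (-6)·β' = -0.583592; -0.583592 ∈ [-1.4, -0.4) → IN Λ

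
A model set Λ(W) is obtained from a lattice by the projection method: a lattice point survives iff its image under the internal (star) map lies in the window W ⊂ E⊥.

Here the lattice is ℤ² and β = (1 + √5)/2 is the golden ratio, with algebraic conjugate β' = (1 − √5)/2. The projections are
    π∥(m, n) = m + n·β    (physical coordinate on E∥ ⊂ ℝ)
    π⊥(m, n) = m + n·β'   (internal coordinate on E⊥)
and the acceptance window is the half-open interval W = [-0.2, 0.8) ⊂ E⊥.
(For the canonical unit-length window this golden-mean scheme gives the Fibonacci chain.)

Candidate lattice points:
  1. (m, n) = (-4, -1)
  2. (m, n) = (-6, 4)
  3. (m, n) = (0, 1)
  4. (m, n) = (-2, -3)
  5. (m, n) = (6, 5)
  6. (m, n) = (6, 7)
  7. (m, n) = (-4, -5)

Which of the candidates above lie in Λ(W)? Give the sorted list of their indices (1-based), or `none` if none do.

Compute β' = (1−√5)/2 = -0.618034, so π⊥(m,n) = m -0.618034·n.
candidate 1: (m,n)=(-4,-1) → π∥ = -4-1·β ≈ -5.618034, π⊥ = -4-1·β' ≈ -3.381966 ∉ [-0.2, 0.8) ⇒ out
candidate 2: (m,n)=(-6,4) → π∥ = -6+4·β ≈ 0.472136, π⊥ = -6+4·β' ≈ -8.472136 ∉ [-0.2, 0.8) ⇒ out
candidate 3: (m,n)=(0,1) → π∥ = 0+1·β ≈ 1.618034, π⊥ = 0+1·β' ≈ -0.618034 ∉ [-0.2, 0.8) ⇒ out
candidate 4: (m,n)=(-2,-3) → π∥ = -2-3·β ≈ -6.854102, π⊥ = -2-3·β' ≈ -0.145898 ∈ [-0.2, 0.8) ⇒ IN Λ
candidate 5: (m,n)=(6,5) → π∥ = 6+5·β ≈ 14.090170, π⊥ = 6+5·β' ≈ 2.909830 ∉ [-0.2, 0.8) ⇒ out
candidate 6: (m,n)=(6,7) → π∥ = 6+7·β ≈ 17.326238, π⊥ = 6+7·β' ≈ 1.673762 ∉ [-0.2, 0.8) ⇒ out
candidate 7: (m,n)=(-4,-5) → π∥ = -4-5·β ≈ -12.090170, π⊥ = -4-5·β' ≈ -0.909830 ∉ [-0.2, 0.8) ⇒ out

4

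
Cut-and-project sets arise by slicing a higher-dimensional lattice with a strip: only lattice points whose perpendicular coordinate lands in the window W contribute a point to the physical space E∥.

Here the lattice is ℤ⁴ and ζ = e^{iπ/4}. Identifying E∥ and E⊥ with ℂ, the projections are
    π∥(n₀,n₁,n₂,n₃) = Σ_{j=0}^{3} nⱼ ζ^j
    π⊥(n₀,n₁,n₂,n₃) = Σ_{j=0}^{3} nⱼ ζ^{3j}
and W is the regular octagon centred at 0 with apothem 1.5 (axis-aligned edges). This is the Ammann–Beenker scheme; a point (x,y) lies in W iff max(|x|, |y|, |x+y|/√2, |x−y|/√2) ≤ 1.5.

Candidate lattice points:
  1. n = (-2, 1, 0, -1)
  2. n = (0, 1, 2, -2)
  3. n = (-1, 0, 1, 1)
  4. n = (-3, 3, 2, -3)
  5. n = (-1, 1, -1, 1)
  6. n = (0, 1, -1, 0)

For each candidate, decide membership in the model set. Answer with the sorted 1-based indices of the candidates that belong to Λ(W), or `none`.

3

Internal map: ζ^{3j} for j=0..3 gives (1,0), (−√2/2,√2/2), (0,−1), (√2/2,√2/2).
#1 (-2, 1, 0, -1): internal (-3.41421, 0.00000); octagon support 3.41421 vs apothem 1.5 → ∉ W
#2 (0, 1, 2, -2): internal (-2.12132, -2.70711); octagon support 3.41421 vs apothem 1.5 → ∉ W
#3 (-1, 0, 1, 1): internal (-0.29289, -0.29289); octagon support 0.41421 vs apothem 1.5 → ∈ W
#4 (-3, 3, 2, -3): internal (-7.24264, -2.00000); octagon support 7.24264 vs apothem 1.5 → ∉ W
#5 (-1, 1, -1, 1): internal (-1.00000, 2.41421); octagon support 2.41421 vs apothem 1.5 → ∉ W
#6 (0, 1, -1, 0): internal (-0.70711, 1.70711); octagon support 1.70711 vs apothem 1.5 → ∉ W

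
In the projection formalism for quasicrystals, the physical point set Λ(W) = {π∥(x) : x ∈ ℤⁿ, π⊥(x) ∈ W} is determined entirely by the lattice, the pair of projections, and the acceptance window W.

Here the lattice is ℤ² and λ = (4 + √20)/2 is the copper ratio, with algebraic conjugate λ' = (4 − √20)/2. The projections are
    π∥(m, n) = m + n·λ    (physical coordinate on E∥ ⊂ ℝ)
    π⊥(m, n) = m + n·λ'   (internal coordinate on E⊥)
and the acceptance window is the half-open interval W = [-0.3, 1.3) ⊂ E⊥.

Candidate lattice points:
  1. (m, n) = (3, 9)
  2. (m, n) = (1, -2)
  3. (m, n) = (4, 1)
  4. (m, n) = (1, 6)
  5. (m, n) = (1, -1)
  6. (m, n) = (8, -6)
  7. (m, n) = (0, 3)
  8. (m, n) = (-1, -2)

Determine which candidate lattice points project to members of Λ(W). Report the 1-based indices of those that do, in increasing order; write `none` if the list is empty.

Compute λ' = (4−√20)/2 = -0.23607, so π⊥(m,n) = m -0.23607·n.
candidate 1: (m,n)=(3,9) → π∥ = 3+9·λ ≈ 41.12461, π⊥ = 3+9·λ' ≈ 0.87539 ∈ [-0.3, 1.3) ⇒ IN Λ
candidate 2: (m,n)=(1,-2) → π∥ = 1-2·λ ≈ -7.47214, π⊥ = 1-2·λ' ≈ 1.47214 ∉ [-0.3, 1.3) ⇒ out
candidate 3: (m,n)=(4,1) → π∥ = 4+1·λ ≈ 8.23607, π⊥ = 4+1·λ' ≈ 3.76393 ∉ [-0.3, 1.3) ⇒ out
candidate 4: (m,n)=(1,6) → π∥ = 1+6·λ ≈ 26.41641, π⊥ = 1+6·λ' ≈ -0.41641 ∉ [-0.3, 1.3) ⇒ out
candidate 5: (m,n)=(1,-1) → π∥ = 1-1·λ ≈ -3.23607, π⊥ = 1-1·λ' ≈ 1.23607 ∈ [-0.3, 1.3) ⇒ IN Λ
candidate 6: (m,n)=(8,-6) → π∥ = 8-6·λ ≈ -17.41641, π⊥ = 8-6·λ' ≈ 9.41641 ∉ [-0.3, 1.3) ⇒ out
candidate 7: (m,n)=(0,3) → π∥ = 0+3·λ ≈ 12.70820, π⊥ = 0+3·λ' ≈ -0.70820 ∉ [-0.3, 1.3) ⇒ out
candidate 8: (m,n)=(-1,-2) → π∥ = -1-2·λ ≈ -9.47214, π⊥ = -1-2·λ' ≈ -0.52786 ∉ [-0.3, 1.3) ⇒ out

1, 5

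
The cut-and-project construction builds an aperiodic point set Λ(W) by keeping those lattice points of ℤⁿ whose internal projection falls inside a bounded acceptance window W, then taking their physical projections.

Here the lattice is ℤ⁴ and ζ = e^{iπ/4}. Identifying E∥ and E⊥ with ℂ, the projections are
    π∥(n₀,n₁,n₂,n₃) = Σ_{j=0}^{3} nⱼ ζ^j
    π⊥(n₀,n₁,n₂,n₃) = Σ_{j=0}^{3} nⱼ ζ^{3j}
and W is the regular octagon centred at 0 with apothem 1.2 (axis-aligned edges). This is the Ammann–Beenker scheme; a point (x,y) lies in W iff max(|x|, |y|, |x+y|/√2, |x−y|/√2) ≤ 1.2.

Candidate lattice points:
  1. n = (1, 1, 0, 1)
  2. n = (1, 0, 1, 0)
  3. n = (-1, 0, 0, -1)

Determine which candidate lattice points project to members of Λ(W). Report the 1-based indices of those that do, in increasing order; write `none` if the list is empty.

π⊥(n) = n₀ + n₁ζ³ + n₂ζ⁶ + n₃ζ⁹ where ζ = e^{iπ/4}.
#1 (1, 1, 0, 1): internal (1.00000, 1.41421); octagon support 1.70711 vs apothem 1.2 → ∉ W
#2 (1, 0, 1, 0): internal (1.00000, -1.00000); octagon support 1.41421 vs apothem 1.2 → ∉ W
#3 (-1, 0, 0, -1): internal (-1.70711, -0.70711); octagon support 1.70711 vs apothem 1.2 → ∉ W

none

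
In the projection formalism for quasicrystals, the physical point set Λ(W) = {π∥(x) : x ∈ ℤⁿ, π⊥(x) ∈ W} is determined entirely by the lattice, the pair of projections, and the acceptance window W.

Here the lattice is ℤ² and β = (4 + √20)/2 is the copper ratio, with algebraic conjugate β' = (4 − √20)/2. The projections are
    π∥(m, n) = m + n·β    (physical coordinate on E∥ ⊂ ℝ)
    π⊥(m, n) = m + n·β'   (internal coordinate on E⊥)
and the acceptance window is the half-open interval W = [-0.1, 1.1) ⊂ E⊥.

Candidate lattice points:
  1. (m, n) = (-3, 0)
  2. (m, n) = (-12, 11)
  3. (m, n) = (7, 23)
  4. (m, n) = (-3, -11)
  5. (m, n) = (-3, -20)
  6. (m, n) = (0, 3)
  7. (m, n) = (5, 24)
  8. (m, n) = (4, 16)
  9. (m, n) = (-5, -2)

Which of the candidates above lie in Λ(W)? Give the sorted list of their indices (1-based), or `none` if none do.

8

Numerically β ≈ 4.236068 and β' = −1/β ≈ -0.236068.
#1 (-3,0): internal coord -3 + (0)·β' = -3.000000; -3.000000 ∉ [-0.1, 1.1) → out
#2 (-12,11): internal coord -12 + (11)·β' = -14.596748; -14.596748 ∉ [-0.1, 1.1) → out
#3 (7,23): internal coord 7 + (23)·β' = +1.570437; +1.570437 ∉ [-0.1, 1.1) → out
#4 (-3,-11): internal coord -3 + (-11)·β' = -0.403252; -0.403252 ∉ [-0.1, 1.1) → out
#5 (-3,-20): internal coord -3 + (-20)·β' = +1.721360; +1.721360 ∉ [-0.1, 1.1) → out
#6 (0,3): internal coord 0 + (3)·β' = -0.708204; -0.708204 ∉ [-0.1, 1.1) → out
#7 (5,24): internal coord 5 + (24)·β' = -0.665631; -0.665631 ∉ [-0.1, 1.1) → out
#8 (4,16): internal coord 4 + (16)·β' = +0.222912; +0.222912 ∈ [-0.1, 1.1) → IN Λ
#9 (-5,-2): internal coord -5 + (-2)·β' = -4.527864; -4.527864 ∉ [-0.1, 1.1) → out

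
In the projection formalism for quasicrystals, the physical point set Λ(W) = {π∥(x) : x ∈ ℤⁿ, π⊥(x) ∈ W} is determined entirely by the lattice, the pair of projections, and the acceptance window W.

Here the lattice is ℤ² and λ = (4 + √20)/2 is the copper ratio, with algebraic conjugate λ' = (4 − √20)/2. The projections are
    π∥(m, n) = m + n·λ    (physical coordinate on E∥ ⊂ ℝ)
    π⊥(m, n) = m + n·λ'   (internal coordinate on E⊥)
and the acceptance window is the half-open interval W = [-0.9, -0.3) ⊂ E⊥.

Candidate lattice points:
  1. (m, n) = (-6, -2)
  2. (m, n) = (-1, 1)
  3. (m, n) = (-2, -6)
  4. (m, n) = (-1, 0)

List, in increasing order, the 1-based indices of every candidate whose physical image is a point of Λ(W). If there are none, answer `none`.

3

Numerically λ ≈ 4.23607 and λ' = −1/λ ≈ -0.23607.
candidate 1: (m,n)=(-6,-2) → π∥ = -6-2·λ ≈ -14.47214, π⊥ = -6-2·λ' ≈ -5.52786 ∉ [-0.9, -0.3) ⇒ out
candidate 2: (m,n)=(-1,1) → π∥ = -1+1·λ ≈ 3.23607, π⊥ = -1+1·λ' ≈ -1.23607 ∉ [-0.9, -0.3) ⇒ out
candidate 3: (m,n)=(-2,-6) → π∥ = -2-6·λ ≈ -27.41641, π⊥ = -2-6·λ' ≈ -0.58359 ∈ [-0.9, -0.3) ⇒ IN Λ
candidate 4: (m,n)=(-1,0) → π∥ = -1+0·λ ≈ -1.00000, π⊥ = -1+0·λ' ≈ -1.00000 ∉ [-0.9, -0.3) ⇒ out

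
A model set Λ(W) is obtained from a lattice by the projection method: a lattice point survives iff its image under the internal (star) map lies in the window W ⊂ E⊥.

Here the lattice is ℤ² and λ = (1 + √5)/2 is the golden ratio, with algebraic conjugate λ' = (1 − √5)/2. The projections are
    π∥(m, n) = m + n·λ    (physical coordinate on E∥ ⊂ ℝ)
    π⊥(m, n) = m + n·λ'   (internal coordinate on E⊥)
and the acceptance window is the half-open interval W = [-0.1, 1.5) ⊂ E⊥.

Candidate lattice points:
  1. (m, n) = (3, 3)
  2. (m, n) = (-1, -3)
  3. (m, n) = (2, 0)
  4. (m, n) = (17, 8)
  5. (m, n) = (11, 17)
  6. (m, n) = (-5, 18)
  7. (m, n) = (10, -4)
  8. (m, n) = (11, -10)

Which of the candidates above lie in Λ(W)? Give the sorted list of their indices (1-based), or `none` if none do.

1, 2, 5

Numerically λ ≈ 1.61803 and λ' = −1/λ ≈ -0.61803.
candidate 1: (m,n)=(3,3) → π∥ = 3+3·λ ≈ 7.85410, π⊥ = 3+3·λ' ≈ 1.14590 ∈ [-0.1, 1.5) ⇒ IN Λ
candidate 2: (m,n)=(-1,-3) → π∥ = -1-3·λ ≈ -5.85410, π⊥ = -1-3·λ' ≈ 0.85410 ∈ [-0.1, 1.5) ⇒ IN Λ
candidate 3: (m,n)=(2,0) → π∥ = 2+0·λ ≈ 2.00000, π⊥ = 2+0·λ' ≈ 2.00000 ∉ [-0.1, 1.5) ⇒ out
candidate 4: (m,n)=(17,8) → π∥ = 17+8·λ ≈ 29.94427, π⊥ = 17+8·λ' ≈ 12.05573 ∉ [-0.1, 1.5) ⇒ out
candidate 5: (m,n)=(11,17) → π∥ = 11+17·λ ≈ 38.50658, π⊥ = 11+17·λ' ≈ 0.49342 ∈ [-0.1, 1.5) ⇒ IN Λ
candidate 6: (m,n)=(-5,18) → π∥ = -5+18·λ ≈ 24.12461, π⊥ = -5+18·λ' ≈ -16.12461 ∉ [-0.1, 1.5) ⇒ out
candidate 7: (m,n)=(10,-4) → π∥ = 10-4·λ ≈ 3.52786, π⊥ = 10-4·λ' ≈ 12.47214 ∉ [-0.1, 1.5) ⇒ out
candidate 8: (m,n)=(11,-10) → π∥ = 11-10·λ ≈ -5.18034, π⊥ = 11-10·λ' ≈ 17.18034 ∉ [-0.1, 1.5) ⇒ out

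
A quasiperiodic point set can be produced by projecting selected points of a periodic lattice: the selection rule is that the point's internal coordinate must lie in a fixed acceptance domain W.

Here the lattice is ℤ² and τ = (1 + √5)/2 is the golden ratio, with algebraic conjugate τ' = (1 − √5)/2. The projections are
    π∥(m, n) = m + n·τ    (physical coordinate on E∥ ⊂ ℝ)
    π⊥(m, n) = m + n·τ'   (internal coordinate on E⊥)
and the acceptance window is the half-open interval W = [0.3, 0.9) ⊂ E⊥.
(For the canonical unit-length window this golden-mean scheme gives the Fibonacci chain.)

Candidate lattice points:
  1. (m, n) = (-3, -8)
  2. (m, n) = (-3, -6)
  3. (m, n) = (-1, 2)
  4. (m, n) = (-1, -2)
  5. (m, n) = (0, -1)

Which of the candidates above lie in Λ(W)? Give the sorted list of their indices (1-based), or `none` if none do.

Numerically τ ≈ 1.618034 and τ' = −1/τ ≈ -0.618034.
[1] lift (-3,-8): star map gives 1.944272; window check 0.3 ≤ 1.944272 < 0.9 is false → out
[2] lift (-3,-6): star map gives 0.708204; window check 0.3 ≤ 0.708204 < 0.9 is true → IN Λ
[3] lift (-1,2): star map gives -2.236068; window check 0.3 ≤ -2.236068 < 0.9 is false → out
[4] lift (-1,-2): star map gives 0.236068; window check 0.3 ≤ 0.236068 < 0.9 is false → out
[5] lift (0,-1): star map gives 0.618034; window check 0.3 ≤ 0.618034 < 0.9 is true → IN Λ

2, 5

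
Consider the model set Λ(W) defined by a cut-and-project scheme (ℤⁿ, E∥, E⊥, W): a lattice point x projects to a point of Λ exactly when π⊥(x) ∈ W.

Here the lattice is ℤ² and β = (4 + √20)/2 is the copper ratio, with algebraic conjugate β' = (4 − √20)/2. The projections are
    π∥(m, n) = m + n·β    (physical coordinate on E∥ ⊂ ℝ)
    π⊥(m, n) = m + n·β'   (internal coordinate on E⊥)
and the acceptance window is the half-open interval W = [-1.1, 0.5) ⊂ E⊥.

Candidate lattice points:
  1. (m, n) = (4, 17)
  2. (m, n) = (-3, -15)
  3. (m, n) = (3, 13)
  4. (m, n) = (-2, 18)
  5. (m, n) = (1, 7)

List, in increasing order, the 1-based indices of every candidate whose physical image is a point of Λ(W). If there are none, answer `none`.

β' = (4−√20)/2 ≈ -0.23607.
candidate 1: (m,n)=(4,17) → π∥ = 4+17·β ≈ 76.01316, π⊥ = 4+17·β' ≈ -0.01316 ∈ [-1.1, 0.5) ⇒ IN Λ
candidate 2: (m,n)=(-3,-15) → π∥ = -3-15·β ≈ -66.54102, π⊥ = -3-15·β' ≈ 0.54102 ∉ [-1.1, 0.5) ⇒ out
candidate 3: (m,n)=(3,13) → π∥ = 3+13·β ≈ 58.06888, π⊥ = 3+13·β' ≈ -0.06888 ∈ [-1.1, 0.5) ⇒ IN Λ
candidate 4: (m,n)=(-2,18) → π∥ = -2+18·β ≈ 74.24922, π⊥ = -2+18·β' ≈ -6.24922 ∉ [-1.1, 0.5) ⇒ out
candidate 5: (m,n)=(1,7) → π∥ = 1+7·β ≈ 30.65248, π⊥ = 1+7·β' ≈ -0.65248 ∈ [-1.1, 0.5) ⇒ IN Λ

1, 3, 5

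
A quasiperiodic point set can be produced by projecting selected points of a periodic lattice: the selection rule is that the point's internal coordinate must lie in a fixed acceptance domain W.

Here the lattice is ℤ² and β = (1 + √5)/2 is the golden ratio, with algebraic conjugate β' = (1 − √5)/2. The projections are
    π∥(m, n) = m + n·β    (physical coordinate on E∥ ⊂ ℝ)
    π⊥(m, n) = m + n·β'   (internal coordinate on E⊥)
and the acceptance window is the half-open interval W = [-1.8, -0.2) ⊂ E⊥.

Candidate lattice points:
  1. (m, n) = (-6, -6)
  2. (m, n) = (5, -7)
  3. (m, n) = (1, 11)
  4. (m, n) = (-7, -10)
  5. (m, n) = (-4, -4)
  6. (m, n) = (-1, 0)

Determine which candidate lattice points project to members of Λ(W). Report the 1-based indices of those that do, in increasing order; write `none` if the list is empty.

4, 5, 6

β' = (1−√5)/2 ≈ -0.618034.
candidate 1: (m,n)=(-6,-6) → π∥ = -6-6·β ≈ -15.708204, π⊥ = -6-6·β' ≈ -2.291796 ∉ [-1.8, -0.2) ⇒ out
candidate 2: (m,n)=(5,-7) → π∥ = 5-7·β ≈ -6.326238, π⊥ = 5-7·β' ≈ 9.326238 ∉ [-1.8, -0.2) ⇒ out
candidate 3: (m,n)=(1,11) → π∥ = 1+11·β ≈ 18.798374, π⊥ = 1+11·β' ≈ -5.798374 ∉ [-1.8, -0.2) ⇒ out
candidate 4: (m,n)=(-7,-10) → π∥ = -7-10·β ≈ -23.180340, π⊥ = -7-10·β' ≈ -0.819660 ∈ [-1.8, -0.2) ⇒ IN Λ
candidate 5: (m,n)=(-4,-4) → π∥ = -4-4·β ≈ -10.472136, π⊥ = -4-4·β' ≈ -1.527864 ∈ [-1.8, -0.2) ⇒ IN Λ
candidate 6: (m,n)=(-1,0) → π∥ = -1+0·β ≈ -1.000000, π⊥ = -1+0·β' ≈ -1.000000 ∈ [-1.8, -0.2) ⇒ IN Λ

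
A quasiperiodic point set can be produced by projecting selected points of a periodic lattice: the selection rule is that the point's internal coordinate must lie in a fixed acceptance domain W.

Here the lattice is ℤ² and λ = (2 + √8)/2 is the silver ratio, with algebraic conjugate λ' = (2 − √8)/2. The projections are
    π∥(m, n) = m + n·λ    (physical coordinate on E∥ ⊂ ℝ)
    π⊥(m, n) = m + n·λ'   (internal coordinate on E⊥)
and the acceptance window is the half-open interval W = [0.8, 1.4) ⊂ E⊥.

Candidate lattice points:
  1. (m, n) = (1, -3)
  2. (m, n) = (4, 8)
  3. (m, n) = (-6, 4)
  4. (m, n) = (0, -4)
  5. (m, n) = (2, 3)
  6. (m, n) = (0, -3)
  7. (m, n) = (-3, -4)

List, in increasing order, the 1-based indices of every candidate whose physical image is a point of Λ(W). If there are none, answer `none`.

6

λ' = (2−√8)/2 ≈ -0.41421.
[1] lift (1,-3): star map gives 2.24264; window check 0.8 ≤ 2.24264 < 1.4 is false → out
[2] lift (4,8): star map gives 0.68629; window check 0.8 ≤ 0.68629 < 1.4 is false → out
[3] lift (-6,4): star map gives -7.65685; window check 0.8 ≤ -7.65685 < 1.4 is false → out
[4] lift (0,-4): star map gives 1.65685; window check 0.8 ≤ 1.65685 < 1.4 is false → out
[5] lift (2,3): star map gives 0.75736; window check 0.8 ≤ 0.75736 < 1.4 is false → out
[6] lift (0,-3): star map gives 1.24264; window check 0.8 ≤ 1.24264 < 1.4 is true → IN Λ
[7] lift (-3,-4): star map gives -1.34315; window check 0.8 ≤ -1.34315 < 1.4 is false → out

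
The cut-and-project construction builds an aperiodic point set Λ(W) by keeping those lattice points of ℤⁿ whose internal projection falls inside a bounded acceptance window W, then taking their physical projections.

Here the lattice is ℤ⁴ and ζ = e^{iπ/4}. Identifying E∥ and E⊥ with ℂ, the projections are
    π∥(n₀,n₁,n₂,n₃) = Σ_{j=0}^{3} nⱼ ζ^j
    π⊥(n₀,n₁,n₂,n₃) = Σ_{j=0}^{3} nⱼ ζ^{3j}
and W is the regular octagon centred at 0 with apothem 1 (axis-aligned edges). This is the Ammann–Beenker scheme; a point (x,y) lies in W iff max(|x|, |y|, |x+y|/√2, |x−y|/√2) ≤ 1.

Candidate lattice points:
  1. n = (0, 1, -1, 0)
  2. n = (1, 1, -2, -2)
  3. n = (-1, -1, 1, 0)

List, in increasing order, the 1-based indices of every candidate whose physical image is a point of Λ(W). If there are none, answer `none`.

π⊥(n) = n₀ + n₁ζ³ + n₂ζ⁶ + n₃ζ⁹ where ζ = e^{iπ/4}.
#1 (0, 1, -1, 0): internal (-0.707107, 1.707107); octagon support 1.707107 vs apothem 1 → ∉ W
#2 (1, 1, -2, -2): internal (-1.121320, 1.292893); octagon support 1.707107 vs apothem 1 → ∉ W
#3 (-1, -1, 1, 0): internal (-0.292893, -1.707107); octagon support 1.707107 vs apothem 1 → ∉ W

none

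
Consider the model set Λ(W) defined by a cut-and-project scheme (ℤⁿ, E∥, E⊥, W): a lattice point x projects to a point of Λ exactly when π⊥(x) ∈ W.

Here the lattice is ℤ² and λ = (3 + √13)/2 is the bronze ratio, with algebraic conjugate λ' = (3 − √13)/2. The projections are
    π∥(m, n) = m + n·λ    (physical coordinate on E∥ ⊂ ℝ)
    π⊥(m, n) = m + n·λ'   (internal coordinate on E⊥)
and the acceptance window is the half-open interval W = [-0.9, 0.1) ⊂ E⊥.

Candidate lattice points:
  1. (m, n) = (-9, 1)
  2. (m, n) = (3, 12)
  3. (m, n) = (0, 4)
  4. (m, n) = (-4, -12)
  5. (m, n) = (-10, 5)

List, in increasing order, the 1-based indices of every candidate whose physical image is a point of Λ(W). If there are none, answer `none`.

Compute λ' = (3−√13)/2 = -0.302776, so π⊥(m,n) = m -0.302776·n.
[1] lift (-9,1): star map gives -9.302776; window check -0.9 ≤ -9.302776 < 0.1 is false → out
[2] lift (3,12): star map gives -0.633308; window check -0.9 ≤ -0.633308 < 0.1 is true → IN Λ
[3] lift (0,4): star map gives -1.211103; window check -0.9 ≤ -1.211103 < 0.1 is false → out
[4] lift (-4,-12): star map gives -0.366692; window check -0.9 ≤ -0.366692 < 0.1 is true → IN Λ
[5] lift (-10,5): star map gives -11.513878; window check -0.9 ≤ -11.513878 < 0.1 is false → out

2, 4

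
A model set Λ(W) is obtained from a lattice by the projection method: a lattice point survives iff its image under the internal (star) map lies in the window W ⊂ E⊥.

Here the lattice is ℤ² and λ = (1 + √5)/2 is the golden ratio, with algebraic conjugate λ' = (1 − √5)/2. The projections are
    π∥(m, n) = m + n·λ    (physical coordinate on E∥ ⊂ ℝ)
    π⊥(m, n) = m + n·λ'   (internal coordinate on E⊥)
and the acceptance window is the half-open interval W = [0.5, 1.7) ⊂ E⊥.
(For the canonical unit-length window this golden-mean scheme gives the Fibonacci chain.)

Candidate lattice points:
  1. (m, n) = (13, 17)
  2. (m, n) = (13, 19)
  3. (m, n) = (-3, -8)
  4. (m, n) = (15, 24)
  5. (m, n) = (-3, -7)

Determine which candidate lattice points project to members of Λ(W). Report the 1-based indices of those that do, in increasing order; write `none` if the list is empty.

2, 5

Compute λ' = (1−√5)/2 = -0.618034, so π⊥(m,n) = m -0.618034·n.
[1] lift (13,17): star map gives 2.493422; window check 0.5 ≤ 2.493422 < 1.7 is false → out
[2] lift (13,19): star map gives 1.257354; window check 0.5 ≤ 1.257354 < 1.7 is true → IN Λ
[3] lift (-3,-8): star map gives 1.944272; window check 0.5 ≤ 1.944272 < 1.7 is false → out
[4] lift (15,24): star map gives 0.167184; window check 0.5 ≤ 0.167184 < 1.7 is false → out
[5] lift (-3,-7): star map gives 1.326238; window check 0.5 ≤ 1.326238 < 1.7 is true → IN Λ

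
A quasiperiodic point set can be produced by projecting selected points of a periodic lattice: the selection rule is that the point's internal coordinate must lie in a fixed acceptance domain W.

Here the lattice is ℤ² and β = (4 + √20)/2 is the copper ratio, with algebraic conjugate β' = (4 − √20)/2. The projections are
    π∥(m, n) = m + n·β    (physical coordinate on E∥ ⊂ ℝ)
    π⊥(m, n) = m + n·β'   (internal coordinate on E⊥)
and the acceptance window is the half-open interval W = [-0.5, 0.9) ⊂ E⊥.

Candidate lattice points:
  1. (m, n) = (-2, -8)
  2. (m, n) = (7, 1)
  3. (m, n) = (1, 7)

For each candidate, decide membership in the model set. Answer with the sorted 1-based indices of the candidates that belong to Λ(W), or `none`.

1

Compute β' = (4−√20)/2 = -0.2361, so π⊥(m,n) = m -0.2361·n.
#1 (-2,-8): internal coord -2 + (-8)·β' = -0.1115; -0.1115 ∈ [-0.5, 0.9) → IN Λ
#2 (7,1): internal coord 7 + (1)·β' = +6.7639; +6.7639 ∉ [-0.5, 0.9) → out
#3 (1,7): internal coord 1 + (7)·β' = -0.6525; -0.6525 ∉ [-0.5, 0.9) → out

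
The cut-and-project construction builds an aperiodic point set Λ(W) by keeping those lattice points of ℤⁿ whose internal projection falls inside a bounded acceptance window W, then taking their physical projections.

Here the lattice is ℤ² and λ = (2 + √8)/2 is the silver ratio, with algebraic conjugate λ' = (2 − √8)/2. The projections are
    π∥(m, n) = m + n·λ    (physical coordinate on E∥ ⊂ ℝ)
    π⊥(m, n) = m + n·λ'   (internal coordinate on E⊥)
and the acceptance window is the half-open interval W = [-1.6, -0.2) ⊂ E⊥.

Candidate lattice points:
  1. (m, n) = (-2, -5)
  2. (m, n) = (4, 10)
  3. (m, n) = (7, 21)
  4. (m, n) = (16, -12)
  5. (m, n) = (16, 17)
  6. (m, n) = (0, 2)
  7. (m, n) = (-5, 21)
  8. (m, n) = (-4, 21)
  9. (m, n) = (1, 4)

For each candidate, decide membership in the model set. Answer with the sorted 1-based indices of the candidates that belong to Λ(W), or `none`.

6, 9

Compute λ' = (2−√8)/2 = -0.4142, so π⊥(m,n) = m -0.4142·n.
[1] lift (-2,-5): star map gives 0.0711; window check -1.6 ≤ 0.0711 < -0.2 is false → out
[2] lift (4,10): star map gives -0.1421; window check -1.6 ≤ -0.1421 < -0.2 is false → out
[3] lift (7,21): star map gives -1.6985; window check -1.6 ≤ -1.6985 < -0.2 is false → out
[4] lift (16,-12): star map gives 20.9706; window check -1.6 ≤ 20.9706 < -0.2 is false → out
[5] lift (16,17): star map gives 8.9584; window check -1.6 ≤ 8.9584 < -0.2 is false → out
[6] lift (0,2): star map gives -0.8284; window check -1.6 ≤ -0.8284 < -0.2 is true → IN Λ
[7] lift (-5,21): star map gives -13.6985; window check -1.6 ≤ -13.6985 < -0.2 is false → out
[8] lift (-4,21): star map gives -12.6985; window check -1.6 ≤ -12.6985 < -0.2 is false → out
[9] lift (1,4): star map gives -0.6569; window check -1.6 ≤ -0.6569 < -0.2 is true → IN Λ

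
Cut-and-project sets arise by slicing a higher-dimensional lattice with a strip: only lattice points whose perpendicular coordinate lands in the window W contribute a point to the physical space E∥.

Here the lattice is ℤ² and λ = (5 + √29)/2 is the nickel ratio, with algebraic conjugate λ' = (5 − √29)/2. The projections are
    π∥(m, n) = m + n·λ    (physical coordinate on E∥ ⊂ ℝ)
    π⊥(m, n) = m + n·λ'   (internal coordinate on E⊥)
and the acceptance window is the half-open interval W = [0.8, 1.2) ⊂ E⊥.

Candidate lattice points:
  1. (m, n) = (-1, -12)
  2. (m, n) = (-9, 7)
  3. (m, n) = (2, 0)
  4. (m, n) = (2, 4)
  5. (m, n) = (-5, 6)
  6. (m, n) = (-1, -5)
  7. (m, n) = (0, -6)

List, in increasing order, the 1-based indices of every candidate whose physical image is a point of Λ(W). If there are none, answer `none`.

Numerically λ ≈ 5.19258 and λ' = −1/λ ≈ -0.19258.
candidate 1: (m,n)=(-1,-12) → π∥ = -1-12·λ ≈ -63.31099, π⊥ = -1-12·λ' ≈ 1.31099 ∉ [0.8, 1.2) ⇒ out
candidate 2: (m,n)=(-9,7) → π∥ = -9+7·λ ≈ 27.34808, π⊥ = -9+7·λ' ≈ -10.34808 ∉ [0.8, 1.2) ⇒ out
candidate 3: (m,n)=(2,0) → π∥ = 2+0·λ ≈ 2.00000, π⊥ = 2+0·λ' ≈ 2.00000 ∉ [0.8, 1.2) ⇒ out
candidate 4: (m,n)=(2,4) → π∥ = 2+4·λ ≈ 22.77033, π⊥ = 2+4·λ' ≈ 1.22967 ∉ [0.8, 1.2) ⇒ out
candidate 5: (m,n)=(-5,6) → π∥ = -5+6·λ ≈ 26.15549, π⊥ = -5+6·λ' ≈ -6.15549 ∉ [0.8, 1.2) ⇒ out
candidate 6: (m,n)=(-1,-5) → π∥ = -1-5·λ ≈ -26.96291, π⊥ = -1-5·λ' ≈ -0.03709 ∉ [0.8, 1.2) ⇒ out
candidate 7: (m,n)=(0,-6) → π∥ = 0-6·λ ≈ -31.15549, π⊥ = 0-6·λ' ≈ 1.15549 ∈ [0.8, 1.2) ⇒ IN Λ

7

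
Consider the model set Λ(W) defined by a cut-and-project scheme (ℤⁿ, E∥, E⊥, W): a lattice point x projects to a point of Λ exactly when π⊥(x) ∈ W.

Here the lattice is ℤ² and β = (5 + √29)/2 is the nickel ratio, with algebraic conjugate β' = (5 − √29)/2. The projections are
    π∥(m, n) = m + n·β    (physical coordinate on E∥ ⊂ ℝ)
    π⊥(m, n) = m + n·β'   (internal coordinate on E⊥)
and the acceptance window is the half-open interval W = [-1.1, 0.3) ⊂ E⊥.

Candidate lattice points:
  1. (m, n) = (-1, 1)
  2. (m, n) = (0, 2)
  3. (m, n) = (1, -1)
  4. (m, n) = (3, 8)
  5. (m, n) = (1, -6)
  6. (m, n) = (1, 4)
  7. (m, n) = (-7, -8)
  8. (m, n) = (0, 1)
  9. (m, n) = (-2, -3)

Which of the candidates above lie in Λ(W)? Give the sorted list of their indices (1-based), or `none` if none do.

2, 6, 8

Compute β' = (5−√29)/2 = -0.1926, so π⊥(m,n) = m -0.1926·n.
#1 (-1,1): internal coord -1 + (1)·β' = -1.1926; -1.1926 ∉ [-1.1, 0.3) → out
#2 (0,2): internal coord 0 + (2)·β' = -0.3852; -0.3852 ∈ [-1.1, 0.3) → IN Λ
#3 (1,-1): internal coord 1 + (-1)·β' = +1.1926; +1.1926 ∉ [-1.1, 0.3) → out
#4 (3,8): internal coord 3 + (8)·β' = +1.4593; +1.4593 ∉ [-1.1, 0.3) → out
#5 (1,-6): internal coord 1 + (-6)·β' = +2.1555; +2.1555 ∉ [-1.1, 0.3) → out
#6 (1,4): internal coord 1 + (4)·β' = +0.2297; +0.2297 ∈ [-1.1, 0.3) → IN Λ
#7 (-7,-8): internal coord -7 + (-8)·β' = -5.4593; -5.4593 ∉ [-1.1, 0.3) → out
#8 (0,1): internal coord 0 + (1)·β' = -0.1926; -0.1926 ∈ [-1.1, 0.3) → IN Λ
#9 (-2,-3): internal coord -2 + (-3)·β' = -1.4223; -1.4223 ∉ [-1.1, 0.3) → out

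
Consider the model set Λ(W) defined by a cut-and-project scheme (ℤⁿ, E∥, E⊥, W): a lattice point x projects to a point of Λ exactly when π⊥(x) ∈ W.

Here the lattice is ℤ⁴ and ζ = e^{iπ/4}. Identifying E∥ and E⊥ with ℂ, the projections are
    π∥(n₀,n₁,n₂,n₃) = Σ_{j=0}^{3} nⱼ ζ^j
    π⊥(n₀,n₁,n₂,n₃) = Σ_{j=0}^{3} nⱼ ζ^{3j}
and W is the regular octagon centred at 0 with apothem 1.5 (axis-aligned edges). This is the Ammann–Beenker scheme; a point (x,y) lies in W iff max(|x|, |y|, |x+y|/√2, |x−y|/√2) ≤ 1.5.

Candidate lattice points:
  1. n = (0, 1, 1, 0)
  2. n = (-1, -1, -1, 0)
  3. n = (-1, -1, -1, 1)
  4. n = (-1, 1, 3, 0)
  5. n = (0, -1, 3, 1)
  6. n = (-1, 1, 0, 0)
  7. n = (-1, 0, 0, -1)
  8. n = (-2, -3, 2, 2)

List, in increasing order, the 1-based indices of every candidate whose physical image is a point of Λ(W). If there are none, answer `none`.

1, 2, 3

π⊥(n) = n₀ + n₁ζ³ + n₂ζ⁶ + n₃ζ⁹ where ζ = e^{iπ/4}.
candidate 1: n = (0, 1, 1, 0) → π⊥ ≈ (-0.707107, -0.292893); max(|x|,|y|,|x±y|/√2) = 0.707107 ≤ 1.5 ⇒ ∈ W
candidate 2: n = (-1, -1, -1, 0) → π⊥ ≈ (-0.292893, +0.292893); max(|x|,|y|,|x±y|/√2) = 0.414214 ≤ 1.5 ⇒ ∈ W
candidate 3: n = (-1, -1, -1, 1) → π⊥ ≈ (+0.414214, +1.000000); max(|x|,|y|,|x±y|/√2) = 1.000000 ≤ 1.5 ⇒ ∈ W
candidate 4: n = (-1, 1, 3, 0) → π⊥ ≈ (-1.707107, -2.292893); max(|x|,|y|,|x±y|/√2) = 2.828427 > 1.5 ⇒ ∉ W
candidate 5: n = (0, -1, 3, 1) → π⊥ ≈ (+1.414214, -3.000000); max(|x|,|y|,|x±y|/√2) = 3.121320 > 1.5 ⇒ ∉ W
candidate 6: n = (-1, 1, 0, 0) → π⊥ ≈ (-1.707107, +0.707107); max(|x|,|y|,|x±y|/√2) = 1.707107 > 1.5 ⇒ ∉ W
candidate 7: n = (-1, 0, 0, -1) → π⊥ ≈ (-1.707107, -0.707107); max(|x|,|y|,|x±y|/√2) = 1.707107 > 1.5 ⇒ ∉ W
candidate 8: n = (-2, -3, 2, 2) → π⊥ ≈ (+1.535534, -2.707107); max(|x|,|y|,|x±y|/√2) = 3.000000 > 1.5 ⇒ ∉ W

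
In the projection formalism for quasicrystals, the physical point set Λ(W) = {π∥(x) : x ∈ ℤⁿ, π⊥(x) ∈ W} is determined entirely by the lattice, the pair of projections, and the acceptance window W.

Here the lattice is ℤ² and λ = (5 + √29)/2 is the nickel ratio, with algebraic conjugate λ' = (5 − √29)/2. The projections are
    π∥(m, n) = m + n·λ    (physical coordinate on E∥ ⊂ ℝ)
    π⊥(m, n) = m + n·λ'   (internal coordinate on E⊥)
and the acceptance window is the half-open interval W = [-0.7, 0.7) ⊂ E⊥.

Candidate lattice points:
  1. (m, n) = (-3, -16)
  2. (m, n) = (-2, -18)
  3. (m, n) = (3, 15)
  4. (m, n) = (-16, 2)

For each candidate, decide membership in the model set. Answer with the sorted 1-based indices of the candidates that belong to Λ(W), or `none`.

Compute λ' = (5−√29)/2 = -0.19258, so π⊥(m,n) = m -0.19258·n.
[1] lift (-3,-16): star map gives 0.08132; window check -0.7 ≤ 0.08132 < 0.7 is true → IN Λ
[2] lift (-2,-18): star map gives 1.46648; window check -0.7 ≤ 1.46648 < 0.7 is false → out
[3] lift (3,15): star map gives 0.11126; window check -0.7 ≤ 0.11126 < 0.7 is true → IN Λ
[4] lift (-16,2): star map gives -16.38516; window check -0.7 ≤ -16.38516 < 0.7 is false → out

1, 3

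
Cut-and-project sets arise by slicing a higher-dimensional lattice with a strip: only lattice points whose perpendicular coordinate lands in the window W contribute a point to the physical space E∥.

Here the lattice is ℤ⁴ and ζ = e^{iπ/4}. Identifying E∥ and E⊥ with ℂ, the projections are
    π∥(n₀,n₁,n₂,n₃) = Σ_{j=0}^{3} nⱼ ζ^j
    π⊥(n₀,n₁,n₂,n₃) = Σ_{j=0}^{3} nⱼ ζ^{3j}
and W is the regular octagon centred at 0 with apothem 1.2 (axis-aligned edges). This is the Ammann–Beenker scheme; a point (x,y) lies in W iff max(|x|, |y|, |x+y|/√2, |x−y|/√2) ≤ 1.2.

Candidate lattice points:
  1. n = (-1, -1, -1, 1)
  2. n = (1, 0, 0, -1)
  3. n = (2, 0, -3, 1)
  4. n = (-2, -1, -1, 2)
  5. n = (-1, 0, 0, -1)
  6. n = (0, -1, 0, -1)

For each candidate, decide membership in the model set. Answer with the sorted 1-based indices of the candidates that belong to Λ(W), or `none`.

1, 2

With ζ = e^{iπ/4} the internal vectors are ζ^0,ζ^3,ζ^6,ζ^9.
#1 (-1, -1, -1, 1): internal (0.4142, 1.0000); octagon support 1.0000 vs apothem 1.2 → ∈ W
#2 (1, 0, 0, -1): internal (0.2929, -0.7071); octagon support 0.7071 vs apothem 1.2 → ∈ W
#3 (2, 0, -3, 1): internal (2.7071, 3.7071); octagon support 4.5355 vs apothem 1.2 → ∉ W
#4 (-2, -1, -1, 2): internal (0.1213, 1.7071); octagon support 1.7071 vs apothem 1.2 → ∉ W
#5 (-1, 0, 0, -1): internal (-1.7071, -0.7071); octagon support 1.7071 vs apothem 1.2 → ∉ W
#6 (0, -1, 0, -1): internal (0.0000, -1.4142); octagon support 1.4142 vs apothem 1.2 → ∉ W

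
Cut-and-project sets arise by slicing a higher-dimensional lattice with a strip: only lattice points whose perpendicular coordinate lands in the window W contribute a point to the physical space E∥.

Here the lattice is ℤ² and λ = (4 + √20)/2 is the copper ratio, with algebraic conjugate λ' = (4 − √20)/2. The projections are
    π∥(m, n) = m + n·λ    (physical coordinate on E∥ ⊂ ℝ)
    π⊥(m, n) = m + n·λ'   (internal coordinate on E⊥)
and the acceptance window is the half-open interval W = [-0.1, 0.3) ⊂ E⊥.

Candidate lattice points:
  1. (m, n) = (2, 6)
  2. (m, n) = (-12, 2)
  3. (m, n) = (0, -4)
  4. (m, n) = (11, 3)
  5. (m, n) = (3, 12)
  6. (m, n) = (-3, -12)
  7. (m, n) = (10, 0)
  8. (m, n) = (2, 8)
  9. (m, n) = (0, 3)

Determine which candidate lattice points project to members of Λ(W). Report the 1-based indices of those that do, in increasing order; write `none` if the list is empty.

5, 8

λ' = (4−√20)/2 ≈ -0.23607.
#1 (2,6): internal coord 2 + (6)·λ' = +0.58359; +0.58359 ∉ [-0.1, 0.3) → out
#2 (-12,2): internal coord -12 + (2)·λ' = -12.47214; -12.47214 ∉ [-0.1, 0.3) → out
#3 (0,-4): internal coord 0 + (-4)·λ' = +0.94427; +0.94427 ∉ [-0.1, 0.3) → out
#4 (11,3): internal coord 11 + (3)·λ' = +10.29180; +10.29180 ∉ [-0.1, 0.3) → out
#5 (3,12): internal coord 3 + (12)·λ' = +0.16718; +0.16718 ∈ [-0.1, 0.3) → IN Λ
#6 (-3,-12): internal coord -3 + (-12)·λ' = -0.16718; -0.16718 ∉ [-0.1, 0.3) → out
#7 (10,0): internal coord 10 + (0)·λ' = +10.00000; +10.00000 ∉ [-0.1, 0.3) → out
#8 (2,8): internal coord 2 + (8)·λ' = +0.11146; +0.11146 ∈ [-0.1, 0.3) → IN Λ
#9 (0,3): internal coord 0 + (3)·λ' = -0.70820; -0.70820 ∉ [-0.1, 0.3) → out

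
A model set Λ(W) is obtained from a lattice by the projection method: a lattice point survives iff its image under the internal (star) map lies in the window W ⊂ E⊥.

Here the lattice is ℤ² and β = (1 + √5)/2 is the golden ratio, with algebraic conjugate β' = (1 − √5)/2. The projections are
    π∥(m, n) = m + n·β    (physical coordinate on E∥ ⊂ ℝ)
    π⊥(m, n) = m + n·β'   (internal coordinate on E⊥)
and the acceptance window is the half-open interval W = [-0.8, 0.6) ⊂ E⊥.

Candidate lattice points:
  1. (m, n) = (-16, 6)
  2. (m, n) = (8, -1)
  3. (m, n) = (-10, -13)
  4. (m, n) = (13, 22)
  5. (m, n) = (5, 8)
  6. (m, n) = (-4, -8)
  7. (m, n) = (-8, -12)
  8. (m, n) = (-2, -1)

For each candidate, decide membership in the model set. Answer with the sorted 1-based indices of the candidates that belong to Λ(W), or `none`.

4, 5, 7

Numerically β ≈ 1.61803 and β' = −1/β ≈ -0.61803.
[1] lift (-16,6): star map gives -19.70820; window check -0.8 ≤ -19.70820 < 0.6 is false → out
[2] lift (8,-1): star map gives 8.61803; window check -0.8 ≤ 8.61803 < 0.6 is false → out
[3] lift (-10,-13): star map gives -1.96556; window check -0.8 ≤ -1.96556 < 0.6 is false → out
[4] lift (13,22): star map gives -0.59675; window check -0.8 ≤ -0.59675 < 0.6 is true → IN Λ
[5] lift (5,8): star map gives 0.05573; window check -0.8 ≤ 0.05573 < 0.6 is true → IN Λ
[6] lift (-4,-8): star map gives 0.94427; window check -0.8 ≤ 0.94427 < 0.6 is false → out
[7] lift (-8,-12): star map gives -0.58359; window check -0.8 ≤ -0.58359 < 0.6 is true → IN Λ
[8] lift (-2,-1): star map gives -1.38197; window check -0.8 ≤ -1.38197 < 0.6 is false → out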